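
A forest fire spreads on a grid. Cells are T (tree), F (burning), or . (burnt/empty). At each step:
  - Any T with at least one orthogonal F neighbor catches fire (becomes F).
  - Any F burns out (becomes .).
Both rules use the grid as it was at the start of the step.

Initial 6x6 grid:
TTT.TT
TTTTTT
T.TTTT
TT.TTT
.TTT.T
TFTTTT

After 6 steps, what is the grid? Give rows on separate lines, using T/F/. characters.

Step 1: 3 trees catch fire, 1 burn out
  TTT.TT
  TTTTTT
  T.TTTT
  TT.TTT
  .FTT.T
  F.FTTT
Step 2: 3 trees catch fire, 3 burn out
  TTT.TT
  TTTTTT
  T.TTTT
  TF.TTT
  ..FT.T
  ...FTT
Step 3: 3 trees catch fire, 3 burn out
  TTT.TT
  TTTTTT
  T.TTTT
  F..TTT
  ...F.T
  ....FT
Step 4: 3 trees catch fire, 3 burn out
  TTT.TT
  TTTTTT
  F.TTTT
  ...FTT
  .....T
  .....F
Step 5: 4 trees catch fire, 3 burn out
  TTT.TT
  FTTTTT
  ..TFTT
  ....FT
  .....F
  ......
Step 6: 6 trees catch fire, 4 burn out
  FTT.TT
  .FTFTT
  ..F.FT
  .....F
  ......
  ......

FTT.TT
.FTFTT
..F.FT
.....F
......
......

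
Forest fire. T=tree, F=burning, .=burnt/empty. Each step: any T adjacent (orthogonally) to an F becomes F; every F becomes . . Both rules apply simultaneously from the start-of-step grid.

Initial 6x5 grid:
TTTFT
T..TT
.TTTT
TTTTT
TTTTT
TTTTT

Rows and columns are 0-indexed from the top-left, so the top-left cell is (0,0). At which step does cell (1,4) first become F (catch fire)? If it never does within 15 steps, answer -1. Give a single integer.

Step 1: cell (1,4)='T' (+3 fires, +1 burnt)
Step 2: cell (1,4)='F' (+3 fires, +3 burnt)
  -> target ignites at step 2
Step 3: cell (1,4)='.' (+4 fires, +3 burnt)
Step 4: cell (1,4)='.' (+5 fires, +4 burnt)
Step 5: cell (1,4)='.' (+4 fires, +5 burnt)
Step 6: cell (1,4)='.' (+4 fires, +4 burnt)
Step 7: cell (1,4)='.' (+2 fires, +4 burnt)
Step 8: cell (1,4)='.' (+1 fires, +2 burnt)
Step 9: cell (1,4)='.' (+0 fires, +1 burnt)
  fire out at step 9

2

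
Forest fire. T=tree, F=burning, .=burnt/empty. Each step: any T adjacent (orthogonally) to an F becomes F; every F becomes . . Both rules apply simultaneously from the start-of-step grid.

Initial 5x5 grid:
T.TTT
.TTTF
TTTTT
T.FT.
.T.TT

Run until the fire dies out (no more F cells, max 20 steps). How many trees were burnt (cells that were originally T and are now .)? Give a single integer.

Step 1: +5 fires, +2 burnt (F count now 5)
Step 2: +5 fires, +5 burnt (F count now 5)
Step 3: +4 fires, +5 burnt (F count now 4)
Step 4: +1 fires, +4 burnt (F count now 1)
Step 5: +0 fires, +1 burnt (F count now 0)
Fire out after step 5
Initially T: 17, now '.': 23
Total burnt (originally-T cells now '.'): 15

Answer: 15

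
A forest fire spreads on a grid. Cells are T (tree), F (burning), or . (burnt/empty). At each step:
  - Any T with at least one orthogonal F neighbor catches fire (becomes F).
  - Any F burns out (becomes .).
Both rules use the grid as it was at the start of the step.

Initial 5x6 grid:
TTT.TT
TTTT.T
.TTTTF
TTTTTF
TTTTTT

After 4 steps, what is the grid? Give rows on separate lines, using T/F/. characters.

Step 1: 4 trees catch fire, 2 burn out
  TTT.TT
  TTTT.F
  .TTTF.
  TTTTF.
  TTTTTF
Step 2: 4 trees catch fire, 4 burn out
  TTT.TF
  TTTT..
  .TTF..
  TTTF..
  TTTTF.
Step 3: 5 trees catch fire, 4 burn out
  TTT.F.
  TTTF..
  .TF...
  TTF...
  TTTF..
Step 4: 4 trees catch fire, 5 burn out
  TTT...
  TTF...
  .F....
  TF....
  TTF...

TTT...
TTF...
.F....
TF....
TTF...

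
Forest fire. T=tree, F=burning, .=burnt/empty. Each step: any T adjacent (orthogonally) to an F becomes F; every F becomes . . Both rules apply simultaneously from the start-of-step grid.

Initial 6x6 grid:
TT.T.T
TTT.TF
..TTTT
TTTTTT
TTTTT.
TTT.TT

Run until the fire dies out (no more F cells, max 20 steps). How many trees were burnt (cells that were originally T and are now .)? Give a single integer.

Step 1: +3 fires, +1 burnt (F count now 3)
Step 2: +2 fires, +3 burnt (F count now 2)
Step 3: +2 fires, +2 burnt (F count now 2)
Step 4: +3 fires, +2 burnt (F count now 3)
Step 5: +4 fires, +3 burnt (F count now 4)
Step 6: +4 fires, +4 burnt (F count now 4)
Step 7: +5 fires, +4 burnt (F count now 5)
Step 8: +3 fires, +5 burnt (F count now 3)
Step 9: +1 fires, +3 burnt (F count now 1)
Step 10: +0 fires, +1 burnt (F count now 0)
Fire out after step 10
Initially T: 28, now '.': 35
Total burnt (originally-T cells now '.'): 27

Answer: 27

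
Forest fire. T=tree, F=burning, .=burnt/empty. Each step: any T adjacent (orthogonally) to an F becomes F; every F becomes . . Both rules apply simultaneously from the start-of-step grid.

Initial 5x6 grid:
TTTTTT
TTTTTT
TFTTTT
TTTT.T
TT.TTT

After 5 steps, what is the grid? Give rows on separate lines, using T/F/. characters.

Step 1: 4 trees catch fire, 1 burn out
  TTTTTT
  TFTTTT
  F.FTTT
  TFTT.T
  TT.TTT
Step 2: 7 trees catch fire, 4 burn out
  TFTTTT
  F.FTTT
  ...FTT
  F.FT.T
  TF.TTT
Step 3: 6 trees catch fire, 7 burn out
  F.FTTT
  ...FTT
  ....FT
  ...F.T
  F..TTT
Step 4: 4 trees catch fire, 6 burn out
  ...FTT
  ....FT
  .....F
  .....T
  ...FTT
Step 5: 4 trees catch fire, 4 burn out
  ....FT
  .....F
  ......
  .....F
  ....FT

....FT
.....F
......
.....F
....FT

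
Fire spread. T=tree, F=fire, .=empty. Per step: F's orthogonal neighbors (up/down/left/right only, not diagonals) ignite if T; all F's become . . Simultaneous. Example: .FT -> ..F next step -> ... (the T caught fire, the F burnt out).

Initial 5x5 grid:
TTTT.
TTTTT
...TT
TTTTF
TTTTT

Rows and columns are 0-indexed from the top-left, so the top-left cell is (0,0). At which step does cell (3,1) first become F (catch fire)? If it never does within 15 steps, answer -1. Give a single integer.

Step 1: cell (3,1)='T' (+3 fires, +1 burnt)
Step 2: cell (3,1)='T' (+4 fires, +3 burnt)
Step 3: cell (3,1)='F' (+3 fires, +4 burnt)
  -> target ignites at step 3
Step 4: cell (3,1)='.' (+4 fires, +3 burnt)
Step 5: cell (3,1)='.' (+3 fires, +4 burnt)
Step 6: cell (3,1)='.' (+2 fires, +3 burnt)
Step 7: cell (3,1)='.' (+1 fires, +2 burnt)
Step 8: cell (3,1)='.' (+0 fires, +1 burnt)
  fire out at step 8

3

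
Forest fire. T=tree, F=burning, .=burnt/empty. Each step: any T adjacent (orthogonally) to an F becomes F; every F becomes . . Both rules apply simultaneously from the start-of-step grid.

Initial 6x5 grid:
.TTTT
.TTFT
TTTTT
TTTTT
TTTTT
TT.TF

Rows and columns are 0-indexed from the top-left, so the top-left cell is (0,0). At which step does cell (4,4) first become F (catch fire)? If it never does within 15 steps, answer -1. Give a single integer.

Step 1: cell (4,4)='F' (+6 fires, +2 burnt)
  -> target ignites at step 1
Step 2: cell (4,4)='.' (+8 fires, +6 burnt)
Step 3: cell (4,4)='.' (+4 fires, +8 burnt)
Step 4: cell (4,4)='.' (+3 fires, +4 burnt)
Step 5: cell (4,4)='.' (+3 fires, +3 burnt)
Step 6: cell (4,4)='.' (+1 fires, +3 burnt)
Step 7: cell (4,4)='.' (+0 fires, +1 burnt)
  fire out at step 7

1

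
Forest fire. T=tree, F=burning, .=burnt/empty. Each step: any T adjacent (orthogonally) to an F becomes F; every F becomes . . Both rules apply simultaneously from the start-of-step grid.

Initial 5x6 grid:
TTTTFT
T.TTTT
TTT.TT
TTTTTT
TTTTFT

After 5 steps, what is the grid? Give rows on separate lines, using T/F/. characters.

Step 1: 6 trees catch fire, 2 burn out
  TTTF.F
  T.TTFT
  TTT.TT
  TTTTFT
  TTTF.F
Step 2: 7 trees catch fire, 6 burn out
  TTF...
  T.TF.F
  TTT.FT
  TTTF.F
  TTF...
Step 3: 5 trees catch fire, 7 burn out
  TF....
  T.F...
  TTT..F
  TTF...
  TF....
Step 4: 4 trees catch fire, 5 burn out
  F.....
  T.....
  TTF...
  TF....
  F.....
Step 5: 3 trees catch fire, 4 burn out
  ......
  F.....
  TF....
  F.....
  ......

......
F.....
TF....
F.....
......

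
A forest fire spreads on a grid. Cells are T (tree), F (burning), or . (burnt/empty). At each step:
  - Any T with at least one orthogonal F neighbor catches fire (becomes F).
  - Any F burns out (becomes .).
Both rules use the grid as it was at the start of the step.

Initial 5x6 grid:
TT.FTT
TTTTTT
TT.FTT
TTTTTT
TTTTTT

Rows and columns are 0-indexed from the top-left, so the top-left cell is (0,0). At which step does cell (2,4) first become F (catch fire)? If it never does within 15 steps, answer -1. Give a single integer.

Step 1: cell (2,4)='F' (+4 fires, +2 burnt)
  -> target ignites at step 1
Step 2: cell (2,4)='.' (+7 fires, +4 burnt)
Step 3: cell (2,4)='.' (+6 fires, +7 burnt)
Step 4: cell (2,4)='.' (+6 fires, +6 burnt)
Step 5: cell (2,4)='.' (+3 fires, +6 burnt)
Step 6: cell (2,4)='.' (+0 fires, +3 burnt)
  fire out at step 6

1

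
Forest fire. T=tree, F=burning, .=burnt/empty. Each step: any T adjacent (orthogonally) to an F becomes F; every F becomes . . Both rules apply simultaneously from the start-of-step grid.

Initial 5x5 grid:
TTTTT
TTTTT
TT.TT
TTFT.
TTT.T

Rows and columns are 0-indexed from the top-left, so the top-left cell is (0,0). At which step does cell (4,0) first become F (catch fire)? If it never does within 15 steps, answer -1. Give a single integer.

Step 1: cell (4,0)='T' (+3 fires, +1 burnt)
Step 2: cell (4,0)='T' (+4 fires, +3 burnt)
Step 3: cell (4,0)='F' (+5 fires, +4 burnt)
  -> target ignites at step 3
Step 4: cell (4,0)='.' (+5 fires, +5 burnt)
Step 5: cell (4,0)='.' (+3 fires, +5 burnt)
Step 6: cell (4,0)='.' (+0 fires, +3 burnt)
  fire out at step 6

3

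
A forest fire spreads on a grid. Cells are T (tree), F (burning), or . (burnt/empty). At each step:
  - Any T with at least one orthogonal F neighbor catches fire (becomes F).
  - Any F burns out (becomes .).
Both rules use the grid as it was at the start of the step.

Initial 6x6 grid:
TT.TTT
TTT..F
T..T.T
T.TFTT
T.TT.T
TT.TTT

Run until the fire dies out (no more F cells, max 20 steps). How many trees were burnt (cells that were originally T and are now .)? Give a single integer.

Answer: 14

Derivation:
Step 1: +6 fires, +2 burnt (F count now 6)
Step 2: +4 fires, +6 burnt (F count now 4)
Step 3: +3 fires, +4 burnt (F count now 3)
Step 4: +1 fires, +3 burnt (F count now 1)
Step 5: +0 fires, +1 burnt (F count now 0)
Fire out after step 5
Initially T: 24, now '.': 26
Total burnt (originally-T cells now '.'): 14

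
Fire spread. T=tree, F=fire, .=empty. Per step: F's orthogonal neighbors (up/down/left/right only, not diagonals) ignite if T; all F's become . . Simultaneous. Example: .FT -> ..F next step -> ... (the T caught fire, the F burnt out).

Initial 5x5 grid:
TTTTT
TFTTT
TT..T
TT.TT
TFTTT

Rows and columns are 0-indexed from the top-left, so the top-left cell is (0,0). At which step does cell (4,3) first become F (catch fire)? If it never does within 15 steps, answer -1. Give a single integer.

Step 1: cell (4,3)='T' (+7 fires, +2 burnt)
Step 2: cell (4,3)='F' (+6 fires, +7 burnt)
  -> target ignites at step 2
Step 3: cell (4,3)='.' (+4 fires, +6 burnt)
Step 4: cell (4,3)='.' (+3 fires, +4 burnt)
Step 5: cell (4,3)='.' (+0 fires, +3 burnt)
  fire out at step 5

2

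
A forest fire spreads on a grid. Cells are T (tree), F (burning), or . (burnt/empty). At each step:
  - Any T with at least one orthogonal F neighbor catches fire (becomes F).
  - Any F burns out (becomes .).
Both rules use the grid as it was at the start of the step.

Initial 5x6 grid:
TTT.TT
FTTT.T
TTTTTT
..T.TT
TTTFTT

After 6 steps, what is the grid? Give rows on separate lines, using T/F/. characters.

Step 1: 5 trees catch fire, 2 burn out
  FTT.TT
  .FTT.T
  FTTTTT
  ..T.TT
  TTF.FT
Step 2: 7 trees catch fire, 5 burn out
  .FT.TT
  ..FT.T
  .FTTTT
  ..F.FT
  TF...F
Step 3: 6 trees catch fire, 7 burn out
  ..F.TT
  ...F.T
  ..FTFT
  .....F
  F.....
Step 4: 2 trees catch fire, 6 burn out
  ....TT
  .....T
  ...F.F
  ......
  ......
Step 5: 1 trees catch fire, 2 burn out
  ....TT
  .....F
  ......
  ......
  ......
Step 6: 1 trees catch fire, 1 burn out
  ....TF
  ......
  ......
  ......
  ......

....TF
......
......
......
......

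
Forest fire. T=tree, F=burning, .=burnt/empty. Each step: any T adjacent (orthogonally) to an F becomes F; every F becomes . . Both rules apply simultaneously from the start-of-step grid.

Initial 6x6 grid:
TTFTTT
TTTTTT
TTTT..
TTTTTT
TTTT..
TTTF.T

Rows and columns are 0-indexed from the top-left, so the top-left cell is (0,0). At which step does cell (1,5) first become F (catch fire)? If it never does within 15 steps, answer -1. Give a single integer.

Step 1: cell (1,5)='T' (+5 fires, +2 burnt)
Step 2: cell (1,5)='T' (+8 fires, +5 burnt)
Step 3: cell (1,5)='T' (+9 fires, +8 burnt)
Step 4: cell (1,5)='F' (+5 fires, +9 burnt)
  -> target ignites at step 4
Step 5: cell (1,5)='.' (+1 fires, +5 burnt)
Step 6: cell (1,5)='.' (+0 fires, +1 burnt)
  fire out at step 6

4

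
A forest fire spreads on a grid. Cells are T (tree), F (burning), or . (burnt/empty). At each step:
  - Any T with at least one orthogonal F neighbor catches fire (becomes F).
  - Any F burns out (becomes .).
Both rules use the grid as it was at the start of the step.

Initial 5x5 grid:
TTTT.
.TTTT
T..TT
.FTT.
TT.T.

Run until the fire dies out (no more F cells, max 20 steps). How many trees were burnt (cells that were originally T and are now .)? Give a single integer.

Step 1: +2 fires, +1 burnt (F count now 2)
Step 2: +2 fires, +2 burnt (F count now 2)
Step 3: +2 fires, +2 burnt (F count now 2)
Step 4: +2 fires, +2 burnt (F count now 2)
Step 5: +3 fires, +2 burnt (F count now 3)
Step 6: +2 fires, +3 burnt (F count now 2)
Step 7: +1 fires, +2 burnt (F count now 1)
Step 8: +1 fires, +1 burnt (F count now 1)
Step 9: +0 fires, +1 burnt (F count now 0)
Fire out after step 9
Initially T: 16, now '.': 24
Total burnt (originally-T cells now '.'): 15

Answer: 15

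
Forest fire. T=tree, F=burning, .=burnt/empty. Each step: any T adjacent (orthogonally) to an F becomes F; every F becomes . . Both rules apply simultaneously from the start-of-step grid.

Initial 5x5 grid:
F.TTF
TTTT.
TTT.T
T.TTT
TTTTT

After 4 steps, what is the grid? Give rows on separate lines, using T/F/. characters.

Step 1: 2 trees catch fire, 2 burn out
  ..TF.
  FTTT.
  TTT.T
  T.TTT
  TTTTT
Step 2: 4 trees catch fire, 2 burn out
  ..F..
  .FTF.
  FTT.T
  T.TTT
  TTTTT
Step 3: 3 trees catch fire, 4 burn out
  .....
  ..F..
  .FT.T
  F.TTT
  TTTTT
Step 4: 2 trees catch fire, 3 burn out
  .....
  .....
  ..F.T
  ..TTT
  FTTTT

.....
.....
..F.T
..TTT
FTTTT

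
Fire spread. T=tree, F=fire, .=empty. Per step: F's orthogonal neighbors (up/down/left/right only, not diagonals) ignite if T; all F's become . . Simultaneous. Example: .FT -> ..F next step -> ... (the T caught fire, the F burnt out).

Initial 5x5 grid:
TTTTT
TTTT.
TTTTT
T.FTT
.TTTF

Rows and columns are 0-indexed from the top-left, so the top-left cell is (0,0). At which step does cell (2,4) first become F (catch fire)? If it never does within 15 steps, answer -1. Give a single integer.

Step 1: cell (2,4)='T' (+5 fires, +2 burnt)
Step 2: cell (2,4)='F' (+5 fires, +5 burnt)
  -> target ignites at step 2
Step 3: cell (2,4)='.' (+4 fires, +5 burnt)
Step 4: cell (2,4)='.' (+4 fires, +4 burnt)
Step 5: cell (2,4)='.' (+2 fires, +4 burnt)
Step 6: cell (2,4)='.' (+0 fires, +2 burnt)
  fire out at step 6

2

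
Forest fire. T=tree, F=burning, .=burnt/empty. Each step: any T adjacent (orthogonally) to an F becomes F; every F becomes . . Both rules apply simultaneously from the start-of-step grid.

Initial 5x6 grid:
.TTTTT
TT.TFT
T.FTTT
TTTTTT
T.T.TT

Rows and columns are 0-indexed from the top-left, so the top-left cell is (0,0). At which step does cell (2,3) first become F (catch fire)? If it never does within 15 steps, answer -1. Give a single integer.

Step 1: cell (2,3)='F' (+6 fires, +2 burnt)
  -> target ignites at step 1
Step 2: cell (2,3)='.' (+7 fires, +6 burnt)
Step 3: cell (2,3)='.' (+4 fires, +7 burnt)
Step 4: cell (2,3)='.' (+4 fires, +4 burnt)
Step 5: cell (2,3)='.' (+2 fires, +4 burnt)
Step 6: cell (2,3)='.' (+0 fires, +2 burnt)
  fire out at step 6

1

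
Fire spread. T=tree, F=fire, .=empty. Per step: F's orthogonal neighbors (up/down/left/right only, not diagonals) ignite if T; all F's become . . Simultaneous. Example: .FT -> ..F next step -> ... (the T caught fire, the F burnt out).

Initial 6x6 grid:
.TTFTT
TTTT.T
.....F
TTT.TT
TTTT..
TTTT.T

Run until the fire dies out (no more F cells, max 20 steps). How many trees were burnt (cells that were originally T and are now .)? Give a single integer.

Answer: 11

Derivation:
Step 1: +5 fires, +2 burnt (F count now 5)
Step 2: +4 fires, +5 burnt (F count now 4)
Step 3: +1 fires, +4 burnt (F count now 1)
Step 4: +1 fires, +1 burnt (F count now 1)
Step 5: +0 fires, +1 burnt (F count now 0)
Fire out after step 5
Initially T: 23, now '.': 24
Total burnt (originally-T cells now '.'): 11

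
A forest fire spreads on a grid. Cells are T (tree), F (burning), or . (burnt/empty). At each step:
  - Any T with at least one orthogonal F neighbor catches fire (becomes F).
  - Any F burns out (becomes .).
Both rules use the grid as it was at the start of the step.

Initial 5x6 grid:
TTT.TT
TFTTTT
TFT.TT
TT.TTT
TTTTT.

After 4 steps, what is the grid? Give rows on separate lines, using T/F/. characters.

Step 1: 6 trees catch fire, 2 burn out
  TFT.TT
  F.FTTT
  F.F.TT
  TF.TTT
  TTTTT.
Step 2: 5 trees catch fire, 6 burn out
  F.F.TT
  ...FTT
  ....TT
  F..TTT
  TFTTT.
Step 3: 3 trees catch fire, 5 burn out
  ....TT
  ....FT
  ....TT
  ...TTT
  F.FTT.
Step 4: 4 trees catch fire, 3 burn out
  ....FT
  .....F
  ....FT
  ...TTT
  ...FT.

....FT
.....F
....FT
...TTT
...FT.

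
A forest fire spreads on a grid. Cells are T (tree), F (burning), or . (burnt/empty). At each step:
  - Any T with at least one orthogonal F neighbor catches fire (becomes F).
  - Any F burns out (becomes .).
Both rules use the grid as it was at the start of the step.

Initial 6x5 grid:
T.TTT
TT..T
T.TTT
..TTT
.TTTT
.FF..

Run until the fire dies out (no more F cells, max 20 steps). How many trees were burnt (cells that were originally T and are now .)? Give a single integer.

Step 1: +2 fires, +2 burnt (F count now 2)
Step 2: +2 fires, +2 burnt (F count now 2)
Step 3: +3 fires, +2 burnt (F count now 3)
Step 4: +2 fires, +3 burnt (F count now 2)
Step 5: +1 fires, +2 burnt (F count now 1)
Step 6: +1 fires, +1 burnt (F count now 1)
Step 7: +1 fires, +1 burnt (F count now 1)
Step 8: +1 fires, +1 burnt (F count now 1)
Step 9: +1 fires, +1 burnt (F count now 1)
Step 10: +0 fires, +1 burnt (F count now 0)
Fire out after step 10
Initially T: 18, now '.': 26
Total burnt (originally-T cells now '.'): 14

Answer: 14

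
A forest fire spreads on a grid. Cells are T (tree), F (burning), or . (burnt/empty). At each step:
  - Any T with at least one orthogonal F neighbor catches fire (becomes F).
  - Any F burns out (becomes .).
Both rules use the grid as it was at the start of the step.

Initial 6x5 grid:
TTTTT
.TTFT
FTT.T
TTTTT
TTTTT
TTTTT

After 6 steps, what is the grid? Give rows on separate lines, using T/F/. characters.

Step 1: 5 trees catch fire, 2 burn out
  TTTFT
  .TF.F
  .FT.T
  FTTTT
  TTTTT
  TTTTT
Step 2: 7 trees catch fire, 5 burn out
  TTF.F
  .F...
  ..F.F
  .FTTT
  FTTTT
  TTTTT
Step 3: 5 trees catch fire, 7 burn out
  TF...
  .....
  .....
  ..FTF
  .FTTT
  FTTTT
Step 4: 5 trees catch fire, 5 burn out
  F....
  .....
  .....
  ...F.
  ..FTF
  .FTTT
Step 5: 3 trees catch fire, 5 burn out
  .....
  .....
  .....
  .....
  ...F.
  ..FTF
Step 6: 1 trees catch fire, 3 burn out
  .....
  .....
  .....
  .....
  .....
  ...F.

.....
.....
.....
.....
.....
...F.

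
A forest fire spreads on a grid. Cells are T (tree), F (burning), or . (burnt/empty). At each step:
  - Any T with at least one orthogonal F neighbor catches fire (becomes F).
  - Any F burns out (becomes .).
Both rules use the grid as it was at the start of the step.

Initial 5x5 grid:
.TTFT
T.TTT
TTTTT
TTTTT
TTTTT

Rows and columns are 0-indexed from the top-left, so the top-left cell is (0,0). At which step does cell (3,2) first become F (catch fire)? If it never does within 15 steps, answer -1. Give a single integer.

Step 1: cell (3,2)='T' (+3 fires, +1 burnt)
Step 2: cell (3,2)='T' (+4 fires, +3 burnt)
Step 3: cell (3,2)='T' (+3 fires, +4 burnt)
Step 4: cell (3,2)='F' (+4 fires, +3 burnt)
  -> target ignites at step 4
Step 5: cell (3,2)='.' (+4 fires, +4 burnt)
Step 6: cell (3,2)='.' (+3 fires, +4 burnt)
Step 7: cell (3,2)='.' (+1 fires, +3 burnt)
Step 8: cell (3,2)='.' (+0 fires, +1 burnt)
  fire out at step 8

4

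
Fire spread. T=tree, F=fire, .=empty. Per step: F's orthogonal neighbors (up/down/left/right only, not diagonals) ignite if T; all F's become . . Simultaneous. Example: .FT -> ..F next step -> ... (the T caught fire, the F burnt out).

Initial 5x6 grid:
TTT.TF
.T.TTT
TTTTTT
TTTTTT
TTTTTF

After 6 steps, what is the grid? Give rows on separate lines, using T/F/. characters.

Step 1: 4 trees catch fire, 2 burn out
  TTT.F.
  .T.TTF
  TTTTTT
  TTTTTF
  TTTTF.
Step 2: 4 trees catch fire, 4 burn out
  TTT...
  .T.TF.
  TTTTTF
  TTTTF.
  TTTF..
Step 3: 4 trees catch fire, 4 burn out
  TTT...
  .T.F..
  TTTTF.
  TTTF..
  TTF...
Step 4: 3 trees catch fire, 4 burn out
  TTT...
  .T....
  TTTF..
  TTF...
  TF....
Step 5: 3 trees catch fire, 3 burn out
  TTT...
  .T....
  TTF...
  TF....
  F.....
Step 6: 2 trees catch fire, 3 burn out
  TTT...
  .T....
  TF....
  F.....
  ......

TTT...
.T....
TF....
F.....
......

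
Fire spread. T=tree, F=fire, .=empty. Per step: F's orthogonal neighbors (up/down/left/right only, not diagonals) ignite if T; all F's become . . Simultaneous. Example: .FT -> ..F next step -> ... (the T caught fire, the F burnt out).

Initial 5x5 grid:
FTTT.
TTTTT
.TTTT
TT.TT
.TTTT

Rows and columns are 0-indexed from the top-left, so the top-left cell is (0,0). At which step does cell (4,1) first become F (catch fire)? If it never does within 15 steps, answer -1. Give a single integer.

Step 1: cell (4,1)='T' (+2 fires, +1 burnt)
Step 2: cell (4,1)='T' (+2 fires, +2 burnt)
Step 3: cell (4,1)='T' (+3 fires, +2 burnt)
Step 4: cell (4,1)='T' (+3 fires, +3 burnt)
Step 5: cell (4,1)='F' (+4 fires, +3 burnt)
  -> target ignites at step 5
Step 6: cell (4,1)='.' (+3 fires, +4 burnt)
Step 7: cell (4,1)='.' (+2 fires, +3 burnt)
Step 8: cell (4,1)='.' (+1 fires, +2 burnt)
Step 9: cell (4,1)='.' (+0 fires, +1 burnt)
  fire out at step 9

5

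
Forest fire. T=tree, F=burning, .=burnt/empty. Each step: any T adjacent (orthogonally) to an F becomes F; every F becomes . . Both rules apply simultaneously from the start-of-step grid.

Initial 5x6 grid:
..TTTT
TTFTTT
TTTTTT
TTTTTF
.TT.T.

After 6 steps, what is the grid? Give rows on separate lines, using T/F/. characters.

Step 1: 6 trees catch fire, 2 burn out
  ..FTTT
  TF.FTT
  TTFTTF
  TTTTF.
  .TT.T.
Step 2: 10 trees catch fire, 6 burn out
  ...FTT
  F...FF
  TF.FF.
  TTFF..
  .TT.F.
Step 3: 5 trees catch fire, 10 burn out
  ....FF
  ......
  F.....
  TF....
  .TF...
Step 4: 2 trees catch fire, 5 burn out
  ......
  ......
  ......
  F.....
  .F....
Step 5: 0 trees catch fire, 2 burn out
  ......
  ......
  ......
  ......
  ......
Step 6: 0 trees catch fire, 0 burn out
  ......
  ......
  ......
  ......
  ......

......
......
......
......
......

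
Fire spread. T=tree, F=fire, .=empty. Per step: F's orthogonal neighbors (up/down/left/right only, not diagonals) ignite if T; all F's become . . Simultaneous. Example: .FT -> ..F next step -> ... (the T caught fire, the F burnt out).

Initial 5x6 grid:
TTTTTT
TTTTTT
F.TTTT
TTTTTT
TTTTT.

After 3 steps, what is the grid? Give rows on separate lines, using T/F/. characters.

Step 1: 2 trees catch fire, 1 burn out
  TTTTTT
  FTTTTT
  ..TTTT
  FTTTTT
  TTTTT.
Step 2: 4 trees catch fire, 2 burn out
  FTTTTT
  .FTTTT
  ..TTTT
  .FTTTT
  FTTTT.
Step 3: 4 trees catch fire, 4 burn out
  .FTTTT
  ..FTTT
  ..TTTT
  ..FTTT
  .FTTT.

.FTTTT
..FTTT
..TTTT
..FTTT
.FTTT.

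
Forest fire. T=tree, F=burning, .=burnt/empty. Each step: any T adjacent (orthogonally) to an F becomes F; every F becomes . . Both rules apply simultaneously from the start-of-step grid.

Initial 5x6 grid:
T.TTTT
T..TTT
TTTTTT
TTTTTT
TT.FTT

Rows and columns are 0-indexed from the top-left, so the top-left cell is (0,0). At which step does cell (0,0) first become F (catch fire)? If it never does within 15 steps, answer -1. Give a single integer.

Step 1: cell (0,0)='T' (+2 fires, +1 burnt)
Step 2: cell (0,0)='T' (+4 fires, +2 burnt)
Step 3: cell (0,0)='T' (+5 fires, +4 burnt)
Step 4: cell (0,0)='T' (+6 fires, +5 burnt)
Step 5: cell (0,0)='T' (+5 fires, +6 burnt)
Step 6: cell (0,0)='T' (+2 fires, +5 burnt)
Step 7: cell (0,0)='F' (+1 fires, +2 burnt)
  -> target ignites at step 7
Step 8: cell (0,0)='.' (+0 fires, +1 burnt)
  fire out at step 8

7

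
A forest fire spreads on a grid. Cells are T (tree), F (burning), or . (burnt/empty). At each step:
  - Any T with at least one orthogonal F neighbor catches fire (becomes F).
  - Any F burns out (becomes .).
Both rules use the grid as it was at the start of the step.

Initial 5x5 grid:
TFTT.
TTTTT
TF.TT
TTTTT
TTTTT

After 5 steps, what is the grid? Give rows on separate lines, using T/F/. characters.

Step 1: 5 trees catch fire, 2 burn out
  F.FT.
  TFTTT
  F..TT
  TFTTT
  TTTTT
Step 2: 6 trees catch fire, 5 burn out
  ...F.
  F.FTT
  ...TT
  F.FTT
  TFTTT
Step 3: 4 trees catch fire, 6 burn out
  .....
  ...FT
  ...TT
  ...FT
  F.FTT
Step 4: 4 trees catch fire, 4 burn out
  .....
  ....F
  ...FT
  ....F
  ...FT
Step 5: 2 trees catch fire, 4 burn out
  .....
  .....
  ....F
  .....
  ....F

.....
.....
....F
.....
....F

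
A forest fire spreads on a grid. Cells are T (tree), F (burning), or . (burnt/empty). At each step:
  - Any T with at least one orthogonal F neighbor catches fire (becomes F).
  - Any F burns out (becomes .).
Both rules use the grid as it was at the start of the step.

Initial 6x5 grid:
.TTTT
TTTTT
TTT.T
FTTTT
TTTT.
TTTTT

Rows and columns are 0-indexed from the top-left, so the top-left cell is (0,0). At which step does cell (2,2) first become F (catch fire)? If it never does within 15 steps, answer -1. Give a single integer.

Step 1: cell (2,2)='T' (+3 fires, +1 burnt)
Step 2: cell (2,2)='T' (+5 fires, +3 burnt)
Step 3: cell (2,2)='F' (+5 fires, +5 burnt)
  -> target ignites at step 3
Step 4: cell (2,2)='.' (+5 fires, +5 burnt)
Step 5: cell (2,2)='.' (+4 fires, +5 burnt)
Step 6: cell (2,2)='.' (+3 fires, +4 burnt)
Step 7: cell (2,2)='.' (+1 fires, +3 burnt)
Step 8: cell (2,2)='.' (+0 fires, +1 burnt)
  fire out at step 8

3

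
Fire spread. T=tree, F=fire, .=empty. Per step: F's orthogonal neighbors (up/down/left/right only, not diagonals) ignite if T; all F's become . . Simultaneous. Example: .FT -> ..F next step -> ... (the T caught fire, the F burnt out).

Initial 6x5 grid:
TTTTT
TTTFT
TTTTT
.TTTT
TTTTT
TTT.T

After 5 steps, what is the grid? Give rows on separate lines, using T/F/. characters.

Step 1: 4 trees catch fire, 1 burn out
  TTTFT
  TTF.F
  TTTFT
  .TTTT
  TTTTT
  TTT.T
Step 2: 6 trees catch fire, 4 burn out
  TTF.F
  TF...
  TTF.F
  .TTFT
  TTTTT
  TTT.T
Step 3: 6 trees catch fire, 6 burn out
  TF...
  F....
  TF...
  .TF.F
  TTTFT
  TTT.T
Step 4: 5 trees catch fire, 6 burn out
  F....
  .....
  F....
  .F...
  TTF.F
  TTT.T
Step 5: 3 trees catch fire, 5 burn out
  .....
  .....
  .....
  .....
  TF...
  TTF.F

.....
.....
.....
.....
TF...
TTF.F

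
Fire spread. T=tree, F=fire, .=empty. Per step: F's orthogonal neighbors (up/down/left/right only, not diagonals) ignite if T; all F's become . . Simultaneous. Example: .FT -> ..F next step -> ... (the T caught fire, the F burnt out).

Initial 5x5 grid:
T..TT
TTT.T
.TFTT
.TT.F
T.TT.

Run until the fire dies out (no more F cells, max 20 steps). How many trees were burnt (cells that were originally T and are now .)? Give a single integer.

Step 1: +5 fires, +2 burnt (F count now 5)
Step 2: +4 fires, +5 burnt (F count now 4)
Step 3: +3 fires, +4 burnt (F count now 3)
Step 4: +2 fires, +3 burnt (F count now 2)
Step 5: +0 fires, +2 burnt (F count now 0)
Fire out after step 5
Initially T: 15, now '.': 24
Total burnt (originally-T cells now '.'): 14

Answer: 14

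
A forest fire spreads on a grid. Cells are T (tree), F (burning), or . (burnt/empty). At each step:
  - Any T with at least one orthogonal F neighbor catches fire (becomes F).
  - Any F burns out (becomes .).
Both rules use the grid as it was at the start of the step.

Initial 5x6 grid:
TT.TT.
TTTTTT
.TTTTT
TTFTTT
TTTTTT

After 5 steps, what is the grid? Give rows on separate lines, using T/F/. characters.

Step 1: 4 trees catch fire, 1 burn out
  TT.TT.
  TTTTTT
  .TFTTT
  TF.FTT
  TTFTTT
Step 2: 7 trees catch fire, 4 burn out
  TT.TT.
  TTFTTT
  .F.FTT
  F...FT
  TF.FTT
Step 3: 6 trees catch fire, 7 burn out
  TT.TT.
  TF.FTT
  ....FT
  .....F
  F...FT
Step 4: 6 trees catch fire, 6 burn out
  TF.FT.
  F...FT
  .....F
  ......
  .....F
Step 5: 3 trees catch fire, 6 burn out
  F...F.
  .....F
  ......
  ......
  ......

F...F.
.....F
......
......
......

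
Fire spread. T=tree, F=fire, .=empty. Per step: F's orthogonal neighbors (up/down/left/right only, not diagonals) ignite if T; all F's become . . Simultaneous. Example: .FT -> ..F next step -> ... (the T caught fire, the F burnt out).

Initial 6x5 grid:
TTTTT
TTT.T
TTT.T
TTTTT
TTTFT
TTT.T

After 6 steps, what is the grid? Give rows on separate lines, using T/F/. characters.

Step 1: 3 trees catch fire, 1 burn out
  TTTTT
  TTT.T
  TTT.T
  TTTFT
  TTF.F
  TTT.T
Step 2: 5 trees catch fire, 3 burn out
  TTTTT
  TTT.T
  TTT.T
  TTF.F
  TF...
  TTF.F
Step 3: 5 trees catch fire, 5 burn out
  TTTTT
  TTT.T
  TTF.F
  TF...
  F....
  TF...
Step 4: 5 trees catch fire, 5 burn out
  TTTTT
  TTF.F
  TF...
  F....
  .....
  F....
Step 5: 4 trees catch fire, 5 burn out
  TTFTF
  TF...
  F....
  .....
  .....
  .....
Step 6: 3 trees catch fire, 4 burn out
  TF.F.
  F....
  .....
  .....
  .....
  .....

TF.F.
F....
.....
.....
.....
.....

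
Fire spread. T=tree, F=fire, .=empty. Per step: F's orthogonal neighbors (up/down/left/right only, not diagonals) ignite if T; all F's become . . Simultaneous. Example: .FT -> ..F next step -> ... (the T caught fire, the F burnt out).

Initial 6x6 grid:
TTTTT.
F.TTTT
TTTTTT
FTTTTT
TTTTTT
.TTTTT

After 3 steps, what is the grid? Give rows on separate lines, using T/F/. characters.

Step 1: 4 trees catch fire, 2 burn out
  FTTTT.
  ..TTTT
  FTTTTT
  .FTTTT
  FTTTTT
  .TTTTT
Step 2: 4 trees catch fire, 4 burn out
  .FTTT.
  ..TTTT
  .FTTTT
  ..FTTT
  .FTTTT
  .TTTTT
Step 3: 5 trees catch fire, 4 burn out
  ..FTT.
  ..TTTT
  ..FTTT
  ...FTT
  ..FTTT
  .FTTTT

..FTT.
..TTTT
..FTTT
...FTT
..FTTT
.FTTTT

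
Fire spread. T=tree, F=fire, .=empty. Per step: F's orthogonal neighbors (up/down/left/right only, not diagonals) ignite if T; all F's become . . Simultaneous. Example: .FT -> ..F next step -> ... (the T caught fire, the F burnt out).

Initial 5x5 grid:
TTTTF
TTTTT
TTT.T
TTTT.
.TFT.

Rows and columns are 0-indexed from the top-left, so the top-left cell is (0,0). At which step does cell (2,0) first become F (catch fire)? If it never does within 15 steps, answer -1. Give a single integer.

Step 1: cell (2,0)='T' (+5 fires, +2 burnt)
Step 2: cell (2,0)='T' (+6 fires, +5 burnt)
Step 3: cell (2,0)='T' (+4 fires, +6 burnt)
Step 4: cell (2,0)='F' (+3 fires, +4 burnt)
  -> target ignites at step 4
Step 5: cell (2,0)='.' (+1 fires, +3 burnt)
Step 6: cell (2,0)='.' (+0 fires, +1 burnt)
  fire out at step 6

4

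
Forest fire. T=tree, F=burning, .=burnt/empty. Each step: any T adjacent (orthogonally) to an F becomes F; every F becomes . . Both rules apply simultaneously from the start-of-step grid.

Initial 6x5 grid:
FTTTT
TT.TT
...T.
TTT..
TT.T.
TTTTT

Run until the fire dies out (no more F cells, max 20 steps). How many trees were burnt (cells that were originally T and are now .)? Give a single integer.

Step 1: +2 fires, +1 burnt (F count now 2)
Step 2: +2 fires, +2 burnt (F count now 2)
Step 3: +1 fires, +2 burnt (F count now 1)
Step 4: +2 fires, +1 burnt (F count now 2)
Step 5: +2 fires, +2 burnt (F count now 2)
Step 6: +0 fires, +2 burnt (F count now 0)
Fire out after step 6
Initially T: 20, now '.': 19
Total burnt (originally-T cells now '.'): 9

Answer: 9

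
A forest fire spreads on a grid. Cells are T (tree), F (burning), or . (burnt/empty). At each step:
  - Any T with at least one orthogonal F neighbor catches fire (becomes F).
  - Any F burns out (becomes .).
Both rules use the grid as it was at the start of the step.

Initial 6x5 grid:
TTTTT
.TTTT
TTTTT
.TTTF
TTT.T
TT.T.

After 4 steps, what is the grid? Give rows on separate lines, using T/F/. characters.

Step 1: 3 trees catch fire, 1 burn out
  TTTTT
  .TTTT
  TTTTF
  .TTF.
  TTT.F
  TT.T.
Step 2: 3 trees catch fire, 3 burn out
  TTTTT
  .TTTF
  TTTF.
  .TF..
  TTT..
  TT.T.
Step 3: 5 trees catch fire, 3 burn out
  TTTTF
  .TTF.
  TTF..
  .F...
  TTF..
  TT.T.
Step 4: 4 trees catch fire, 5 burn out
  TTTF.
  .TF..
  TF...
  .....
  TF...
  TT.T.

TTTF.
.TF..
TF...
.....
TF...
TT.T.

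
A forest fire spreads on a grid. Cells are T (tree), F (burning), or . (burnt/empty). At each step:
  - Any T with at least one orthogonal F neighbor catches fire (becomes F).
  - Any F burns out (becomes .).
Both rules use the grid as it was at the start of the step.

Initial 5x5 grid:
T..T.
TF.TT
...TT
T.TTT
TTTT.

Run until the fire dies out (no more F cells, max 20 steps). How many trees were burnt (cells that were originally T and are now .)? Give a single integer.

Step 1: +1 fires, +1 burnt (F count now 1)
Step 2: +1 fires, +1 burnt (F count now 1)
Step 3: +0 fires, +1 burnt (F count now 0)
Fire out after step 3
Initially T: 15, now '.': 12
Total burnt (originally-T cells now '.'): 2

Answer: 2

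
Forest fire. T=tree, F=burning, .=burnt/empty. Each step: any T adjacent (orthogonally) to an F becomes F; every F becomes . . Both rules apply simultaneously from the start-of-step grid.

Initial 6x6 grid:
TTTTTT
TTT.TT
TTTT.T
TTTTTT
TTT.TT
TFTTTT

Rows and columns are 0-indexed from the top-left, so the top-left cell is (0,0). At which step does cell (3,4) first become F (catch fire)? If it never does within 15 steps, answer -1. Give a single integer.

Step 1: cell (3,4)='T' (+3 fires, +1 burnt)
Step 2: cell (3,4)='T' (+4 fires, +3 burnt)
Step 3: cell (3,4)='T' (+4 fires, +4 burnt)
Step 4: cell (3,4)='T' (+6 fires, +4 burnt)
Step 5: cell (3,4)='F' (+6 fires, +6 burnt)
  -> target ignites at step 5
Step 6: cell (3,4)='.' (+3 fires, +6 burnt)
Step 7: cell (3,4)='.' (+2 fires, +3 burnt)
Step 8: cell (3,4)='.' (+2 fires, +2 burnt)
Step 9: cell (3,4)='.' (+2 fires, +2 burnt)
Step 10: cell (3,4)='.' (+0 fires, +2 burnt)
  fire out at step 10

5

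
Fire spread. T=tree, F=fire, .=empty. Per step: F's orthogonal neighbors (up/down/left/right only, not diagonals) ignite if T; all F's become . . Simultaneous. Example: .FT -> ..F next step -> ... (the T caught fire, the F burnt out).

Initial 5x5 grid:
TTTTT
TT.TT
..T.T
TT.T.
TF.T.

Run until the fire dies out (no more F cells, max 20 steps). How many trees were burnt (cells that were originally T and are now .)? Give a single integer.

Answer: 3

Derivation:
Step 1: +2 fires, +1 burnt (F count now 2)
Step 2: +1 fires, +2 burnt (F count now 1)
Step 3: +0 fires, +1 burnt (F count now 0)
Fire out after step 3
Initially T: 16, now '.': 12
Total burnt (originally-T cells now '.'): 3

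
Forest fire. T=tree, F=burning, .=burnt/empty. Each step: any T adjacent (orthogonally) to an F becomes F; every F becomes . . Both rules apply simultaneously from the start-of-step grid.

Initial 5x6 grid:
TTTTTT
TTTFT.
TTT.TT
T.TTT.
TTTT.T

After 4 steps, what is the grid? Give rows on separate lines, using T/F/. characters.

Step 1: 3 trees catch fire, 1 burn out
  TTTFTT
  TTF.F.
  TTT.TT
  T.TTT.
  TTTT.T
Step 2: 5 trees catch fire, 3 burn out
  TTF.FT
  TF....
  TTF.FT
  T.TTT.
  TTTT.T
Step 3: 7 trees catch fire, 5 burn out
  TF...F
  F.....
  TF...F
  T.FTF.
  TTTT.T
Step 4: 4 trees catch fire, 7 burn out
  F.....
  ......
  F.....
  T..F..
  TTFT.T

F.....
......
F.....
T..F..
TTFT.T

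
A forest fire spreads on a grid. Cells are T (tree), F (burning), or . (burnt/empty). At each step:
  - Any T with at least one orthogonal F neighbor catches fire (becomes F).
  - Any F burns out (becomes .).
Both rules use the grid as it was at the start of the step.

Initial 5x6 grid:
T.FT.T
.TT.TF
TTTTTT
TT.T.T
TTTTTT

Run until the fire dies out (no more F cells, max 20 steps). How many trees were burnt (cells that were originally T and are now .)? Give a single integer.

Step 1: +5 fires, +2 burnt (F count now 5)
Step 2: +4 fires, +5 burnt (F count now 4)
Step 3: +3 fires, +4 burnt (F count now 3)
Step 4: +4 fires, +3 burnt (F count now 4)
Step 5: +3 fires, +4 burnt (F count now 3)
Step 6: +2 fires, +3 burnt (F count now 2)
Step 7: +0 fires, +2 burnt (F count now 0)
Fire out after step 7
Initially T: 22, now '.': 29
Total burnt (originally-T cells now '.'): 21

Answer: 21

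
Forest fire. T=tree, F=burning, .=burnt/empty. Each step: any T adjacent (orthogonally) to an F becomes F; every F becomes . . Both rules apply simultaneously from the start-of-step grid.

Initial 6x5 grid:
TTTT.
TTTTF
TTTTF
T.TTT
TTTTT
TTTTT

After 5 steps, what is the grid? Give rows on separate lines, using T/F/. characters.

Step 1: 3 trees catch fire, 2 burn out
  TTTT.
  TTTF.
  TTTF.
  T.TTF
  TTTTT
  TTTTT
Step 2: 5 trees catch fire, 3 burn out
  TTTF.
  TTF..
  TTF..
  T.TF.
  TTTTF
  TTTTT
Step 3: 6 trees catch fire, 5 burn out
  TTF..
  TF...
  TF...
  T.F..
  TTTF.
  TTTTF
Step 4: 5 trees catch fire, 6 burn out
  TF...
  F....
  F....
  T....
  TTF..
  TTTF.
Step 5: 4 trees catch fire, 5 burn out
  F....
  .....
  .....
  F....
  TF...
  TTF..

F....
.....
.....
F....
TF...
TTF..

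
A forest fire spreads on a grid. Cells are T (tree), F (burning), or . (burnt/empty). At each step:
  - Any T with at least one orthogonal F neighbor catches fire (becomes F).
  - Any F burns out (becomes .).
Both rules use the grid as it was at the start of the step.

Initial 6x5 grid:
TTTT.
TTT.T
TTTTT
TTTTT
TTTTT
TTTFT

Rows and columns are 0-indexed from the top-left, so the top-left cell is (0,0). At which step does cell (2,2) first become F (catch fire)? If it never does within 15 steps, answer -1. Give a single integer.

Step 1: cell (2,2)='T' (+3 fires, +1 burnt)
Step 2: cell (2,2)='T' (+4 fires, +3 burnt)
Step 3: cell (2,2)='T' (+5 fires, +4 burnt)
Step 4: cell (2,2)='F' (+4 fires, +5 burnt)
  -> target ignites at step 4
Step 5: cell (2,2)='.' (+4 fires, +4 burnt)
Step 6: cell (2,2)='.' (+3 fires, +4 burnt)
Step 7: cell (2,2)='.' (+3 fires, +3 burnt)
Step 8: cell (2,2)='.' (+1 fires, +3 burnt)
Step 9: cell (2,2)='.' (+0 fires, +1 burnt)
  fire out at step 9

4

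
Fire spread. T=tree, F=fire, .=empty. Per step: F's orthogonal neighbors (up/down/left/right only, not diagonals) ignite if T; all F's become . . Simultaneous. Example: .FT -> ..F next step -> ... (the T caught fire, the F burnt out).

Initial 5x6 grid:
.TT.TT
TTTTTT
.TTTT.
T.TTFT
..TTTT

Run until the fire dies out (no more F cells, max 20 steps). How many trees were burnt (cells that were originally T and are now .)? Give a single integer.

Step 1: +4 fires, +1 burnt (F count now 4)
Step 2: +5 fires, +4 burnt (F count now 5)
Step 3: +5 fires, +5 burnt (F count now 5)
Step 4: +3 fires, +5 burnt (F count now 3)
Step 5: +2 fires, +3 burnt (F count now 2)
Step 6: +2 fires, +2 burnt (F count now 2)
Step 7: +0 fires, +2 burnt (F count now 0)
Fire out after step 7
Initially T: 22, now '.': 29
Total burnt (originally-T cells now '.'): 21

Answer: 21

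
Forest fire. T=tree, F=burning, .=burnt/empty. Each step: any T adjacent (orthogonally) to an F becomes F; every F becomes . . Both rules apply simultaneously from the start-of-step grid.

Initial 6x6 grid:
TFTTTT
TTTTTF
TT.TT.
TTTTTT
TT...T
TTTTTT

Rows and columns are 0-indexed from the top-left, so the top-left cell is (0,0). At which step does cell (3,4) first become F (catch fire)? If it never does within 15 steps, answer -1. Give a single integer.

Step 1: cell (3,4)='T' (+5 fires, +2 burnt)
Step 2: cell (3,4)='T' (+7 fires, +5 burnt)
Step 3: cell (3,4)='F' (+4 fires, +7 burnt)
  -> target ignites at step 3
Step 4: cell (3,4)='.' (+5 fires, +4 burnt)
Step 5: cell (3,4)='.' (+3 fires, +5 burnt)
Step 6: cell (3,4)='.' (+3 fires, +3 burnt)
Step 7: cell (3,4)='.' (+2 fires, +3 burnt)
Step 8: cell (3,4)='.' (+0 fires, +2 burnt)
  fire out at step 8

3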